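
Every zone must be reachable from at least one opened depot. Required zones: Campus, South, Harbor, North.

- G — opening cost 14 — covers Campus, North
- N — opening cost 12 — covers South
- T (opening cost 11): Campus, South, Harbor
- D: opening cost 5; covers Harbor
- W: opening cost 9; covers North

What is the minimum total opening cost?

20

Choose T and W: together they cover Campus, South, Harbor, North — every zone.
Total opening cost: 11 + 9 = 20.
No cover costs less than 20.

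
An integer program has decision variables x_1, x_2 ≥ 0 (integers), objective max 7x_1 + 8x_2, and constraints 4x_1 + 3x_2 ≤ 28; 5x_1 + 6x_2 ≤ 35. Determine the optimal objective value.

(x_1,x_2)=(7,0): 4·7+3·0=28≤28, 5·7+6·0=35≤35, objective 49.
(x_1,x_2)=(6,0): 4·6+3·0=24≤28, 5·6+6·0=30≤35, objective 42.
The best lattice point is (7,0), giving 49.

49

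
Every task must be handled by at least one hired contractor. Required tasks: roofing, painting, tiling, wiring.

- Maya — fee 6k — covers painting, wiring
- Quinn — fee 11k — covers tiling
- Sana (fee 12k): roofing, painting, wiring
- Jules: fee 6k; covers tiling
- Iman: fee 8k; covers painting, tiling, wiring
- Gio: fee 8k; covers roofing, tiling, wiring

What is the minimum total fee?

Choose Maya and Gio: together they cover roofing, painting, tiling, wiring — every task.
Total fee: 6 + 8 = 14.

14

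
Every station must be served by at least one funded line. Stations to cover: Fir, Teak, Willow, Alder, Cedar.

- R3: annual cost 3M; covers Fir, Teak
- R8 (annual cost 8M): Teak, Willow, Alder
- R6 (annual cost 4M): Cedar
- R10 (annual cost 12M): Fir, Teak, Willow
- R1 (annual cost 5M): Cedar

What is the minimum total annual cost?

15

Choose R3, R8, and R6: together they cover Fir, Teak, Willow, Alder, Cedar — every station.
Total annual cost: 3 + 8 + 4 = 15.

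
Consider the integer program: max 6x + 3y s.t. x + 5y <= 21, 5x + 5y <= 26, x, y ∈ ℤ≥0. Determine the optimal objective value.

(x,y)=(5,0): 1·5+5·0=5≤21, 5·5+5·0=25≤26, objective 30.
(x,y)=(4,1): 1·4+5·1=9≤21, 5·4+5·1=25≤26, objective 27.
Maximum is 30 at (x,y)=(5,0).

30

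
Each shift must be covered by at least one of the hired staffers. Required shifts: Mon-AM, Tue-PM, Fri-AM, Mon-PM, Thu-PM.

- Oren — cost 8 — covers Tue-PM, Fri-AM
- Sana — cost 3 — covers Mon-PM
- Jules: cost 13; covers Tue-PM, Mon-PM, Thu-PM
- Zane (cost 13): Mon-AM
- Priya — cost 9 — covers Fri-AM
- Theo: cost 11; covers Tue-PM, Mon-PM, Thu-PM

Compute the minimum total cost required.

32

The greedy cost-per-new-shift heuristic would pick Sana, Oren, Theo, and Zane for 35, but a cheaper cover exists.
Choose Oren, Zane, and Theo: together they cover Mon-AM, Tue-PM, Fri-AM, Mon-PM, Thu-PM — every shift.
Total cost: 8 + 13 + 11 = 32.
No cover costs less than 32.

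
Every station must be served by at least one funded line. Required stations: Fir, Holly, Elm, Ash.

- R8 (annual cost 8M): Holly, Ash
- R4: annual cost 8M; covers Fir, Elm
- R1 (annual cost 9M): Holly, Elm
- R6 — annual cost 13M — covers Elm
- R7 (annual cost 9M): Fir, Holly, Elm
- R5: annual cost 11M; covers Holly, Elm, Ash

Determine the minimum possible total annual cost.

16

The greedy cost-per-new-station heuristic would pick R7 and R8 for 17, but a cheaper cover exists.
Choose R8 and R4: together they cover Fir, Holly, Elm, Ash — every station.
Total annual cost: 8 + 8 = 16.
No cover costs less than 16.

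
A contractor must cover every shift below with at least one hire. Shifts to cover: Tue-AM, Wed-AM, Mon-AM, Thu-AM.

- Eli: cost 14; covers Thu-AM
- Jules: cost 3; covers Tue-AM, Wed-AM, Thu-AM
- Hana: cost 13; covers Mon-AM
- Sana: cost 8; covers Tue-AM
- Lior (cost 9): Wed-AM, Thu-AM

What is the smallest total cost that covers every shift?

Choose Jules and Hana: together they cover Tue-AM, Wed-AM, Mon-AM, Thu-AM — every shift.
Total cost: 3 + 13 = 16.

16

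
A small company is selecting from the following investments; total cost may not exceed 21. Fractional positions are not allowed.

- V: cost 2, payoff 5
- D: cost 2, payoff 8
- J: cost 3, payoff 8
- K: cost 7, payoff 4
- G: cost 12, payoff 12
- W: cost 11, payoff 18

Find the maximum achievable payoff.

V + D + J + W: cost 2 + 2 + 3 + 11 = 18 ≤ 21, payoff 5 + 8 + 8 + 18 = 39.
D + J + W: cost 2 + 3 + 11 = 16 ≤ 21, payoff 8 + 8 + 18 = 34.
Best is V, D, J, and W with total payoff 39.

39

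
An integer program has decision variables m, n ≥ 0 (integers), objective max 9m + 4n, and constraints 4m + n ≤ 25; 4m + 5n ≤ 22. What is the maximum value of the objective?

(m,n)=(5,0) is feasible, giving 45.
(m,n)=(4,1) is feasible, giving 40.
(m,n)=(4,0) is feasible, giving 36.
No feasible integer point exceeds 45.

45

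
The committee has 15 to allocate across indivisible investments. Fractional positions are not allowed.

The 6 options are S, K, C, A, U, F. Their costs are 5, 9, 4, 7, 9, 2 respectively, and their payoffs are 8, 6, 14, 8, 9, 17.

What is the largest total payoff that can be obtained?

40

S + C + F: cost 5 + 4 + 2 = 11 ≤ 15, payoff 8 + 14 + 17 = 39.
C + U + F: cost 4 + 9 + 2 = 15 ≤ 15, payoff 14 + 9 + 17 = 40.
Best is C, U, and F with total payoff 40.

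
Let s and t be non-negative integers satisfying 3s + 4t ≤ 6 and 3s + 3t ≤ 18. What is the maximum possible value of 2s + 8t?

8

(s,t)=(0,1): 3·0+4·1=4≤6, 3·0+3·1=3≤18, objective 8.
(s,t)=(1,0): 3·1+4·0=3≤6, 3·1+3·0=3≤18, objective 2.
No feasible integer point exceeds 8.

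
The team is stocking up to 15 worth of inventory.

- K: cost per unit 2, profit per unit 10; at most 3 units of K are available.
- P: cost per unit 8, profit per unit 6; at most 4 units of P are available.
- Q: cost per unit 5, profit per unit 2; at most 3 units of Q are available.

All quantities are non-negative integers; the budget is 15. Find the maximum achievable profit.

36

This is a bounded integer knapsack.
K has the best ratio (10/2); taking only K gives at most 3×10 = 30 (stopped by the supply cap of 3).
Mixing does better — 3×K and 1×P: cost 14 ≤ 15, profit 3·10 + 1·6 = 36.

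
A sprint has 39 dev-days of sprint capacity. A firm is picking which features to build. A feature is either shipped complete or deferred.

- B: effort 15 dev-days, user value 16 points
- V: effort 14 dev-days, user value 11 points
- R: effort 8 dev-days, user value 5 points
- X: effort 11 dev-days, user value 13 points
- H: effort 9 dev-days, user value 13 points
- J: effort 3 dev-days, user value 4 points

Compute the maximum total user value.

46

Take B, X, H, and J: effort 15 + 11 + 9 + 3 = 38 ≤ 39, user value 16 + 13 + 13 + 4 = 46.
No other feasible combination does better.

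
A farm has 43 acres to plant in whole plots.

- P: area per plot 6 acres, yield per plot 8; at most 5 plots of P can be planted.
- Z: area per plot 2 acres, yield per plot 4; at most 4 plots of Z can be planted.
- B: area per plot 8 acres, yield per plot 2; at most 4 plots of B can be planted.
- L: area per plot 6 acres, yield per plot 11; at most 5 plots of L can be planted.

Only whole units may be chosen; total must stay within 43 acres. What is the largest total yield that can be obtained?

Z has the best ratio (4/2); taking only Z gives at most 4×4 = 16 (stopped by the supply cap of 4).
Mixing does better — 1×P, 3×Z, and 5×L: area 42 ≤ 43, yield 1·8 + 3·4 + 5·11 = 75.

75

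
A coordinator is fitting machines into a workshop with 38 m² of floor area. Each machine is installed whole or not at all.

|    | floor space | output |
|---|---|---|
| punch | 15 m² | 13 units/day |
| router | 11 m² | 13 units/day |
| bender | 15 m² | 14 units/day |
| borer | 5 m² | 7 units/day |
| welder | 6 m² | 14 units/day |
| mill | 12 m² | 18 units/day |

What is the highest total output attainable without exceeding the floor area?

Take bender, borer, welder, and mill: floor space 15 + 5 + 6 + 12 = 38 ≤ 38, output 14 + 7 + 14 + 18 = 53.
No other feasible combination does better.

53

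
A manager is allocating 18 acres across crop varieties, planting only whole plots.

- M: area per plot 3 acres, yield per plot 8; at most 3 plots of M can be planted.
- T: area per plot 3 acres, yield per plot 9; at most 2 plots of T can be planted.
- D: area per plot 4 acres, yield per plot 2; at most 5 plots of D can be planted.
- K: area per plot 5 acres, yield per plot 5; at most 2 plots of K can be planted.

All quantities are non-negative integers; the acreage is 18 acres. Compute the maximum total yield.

2×M, 2×T, and 1×K: area 17 ≤ 18, yield 2·8 + 2·9 + 1·5 = 39.
3×M and 2×T: area 15 ≤ 18, yield 3·8 + 2·9 = 42.
Best is 42.

42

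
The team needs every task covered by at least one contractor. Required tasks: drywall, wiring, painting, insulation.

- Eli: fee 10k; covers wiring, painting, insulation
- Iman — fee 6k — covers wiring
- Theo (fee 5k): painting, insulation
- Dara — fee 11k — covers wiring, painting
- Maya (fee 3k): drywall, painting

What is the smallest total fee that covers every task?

This is a weighted set-cover instance.
Choose Eli and Maya: together they cover drywall, wiring, painting, insulation — every task.
Total fee: 10 + 3 = 13.
No cover costs less than 13.

13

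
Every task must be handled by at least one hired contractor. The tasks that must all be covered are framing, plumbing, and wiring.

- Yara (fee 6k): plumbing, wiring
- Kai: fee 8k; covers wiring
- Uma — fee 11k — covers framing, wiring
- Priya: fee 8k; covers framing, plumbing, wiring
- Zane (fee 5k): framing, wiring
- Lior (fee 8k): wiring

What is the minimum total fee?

8

This is a weighted set-cover instance.
The greedy cost-per-new-task heuristic would pick Zane and Yara for 11, but a cheaper cover exists.
Priya alone covers framing, plumbing, wiring — every task.
Total fee: 8.
No cover costs less than 8.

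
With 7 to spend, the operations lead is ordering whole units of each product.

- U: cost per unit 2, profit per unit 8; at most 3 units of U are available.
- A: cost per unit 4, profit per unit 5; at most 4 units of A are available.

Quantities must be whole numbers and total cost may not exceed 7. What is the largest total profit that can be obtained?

3×U: cost 6 ≤ 7, profit 3·8 = 24.
2×U: cost 4 ≤ 7, profit 2·8 = 16.
Best is 24.

24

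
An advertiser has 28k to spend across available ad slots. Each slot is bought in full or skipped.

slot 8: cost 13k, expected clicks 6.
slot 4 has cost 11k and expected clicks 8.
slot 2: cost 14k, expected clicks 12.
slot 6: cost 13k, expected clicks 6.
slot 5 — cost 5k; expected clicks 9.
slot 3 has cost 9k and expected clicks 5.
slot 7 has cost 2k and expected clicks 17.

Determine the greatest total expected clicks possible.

Allowing fractional choices, the relaxed optimum would be about 43.1, but ad slots are indivisible.
slot 2 + slot 5 + slot 7: cost 14 + 5 + 2 = 21 ≤ 28, expected clicks 12 + 9 + 17 = 38.
slot 4 + slot 2 + slot 7: cost 11 + 14 + 2 = 27 ≤ 28, expected clicks 8 + 12 + 17 = 37.
slot 4 + slot 5 + slot 3 + slot 7: cost 11 + 5 + 9 + 2 = 27 ≤ 28, expected clicks 8 + 9 + 5 + 17 = 39.
Best is slot 4, slot 5, slot 3, and slot 7 with total expected clicks 39.

39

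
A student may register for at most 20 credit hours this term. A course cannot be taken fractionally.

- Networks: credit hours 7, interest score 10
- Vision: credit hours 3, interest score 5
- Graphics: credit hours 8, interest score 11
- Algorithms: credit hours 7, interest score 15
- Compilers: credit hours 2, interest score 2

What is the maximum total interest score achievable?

Allowing fractional choices, the relaxed optimum would be about 34.1, but courses are indivisible.
Vision + Graphics + Algorithms + Compilers: credit hours 3 + 8 + 7 + 2 = 20 ≤ 20, interest score 5 + 11 + 15 + 2 = 33.
Networks + Vision + Algorithms + Compilers: credit hours 7 + 3 + 7 + 2 = 19 ≤ 20, interest score 10 + 5 + 15 + 2 = 32.
Best is Vision, Graphics, Algorithms, and Compilers with total interest score 33.

33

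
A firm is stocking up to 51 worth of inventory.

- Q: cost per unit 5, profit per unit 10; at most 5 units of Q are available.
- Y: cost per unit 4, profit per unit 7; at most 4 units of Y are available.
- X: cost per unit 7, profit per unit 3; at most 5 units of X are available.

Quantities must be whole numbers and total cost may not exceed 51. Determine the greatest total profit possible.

Q has the best ratio (10/5); taking only Q gives at most 5×10 = 50 (stopped by the supply cap of 5).
Mixing does better — 5×Q, 4×Y, and 1×X: cost 48 ≤ 51, profit 5·10 + 4·7 + 1·3 = 81.

81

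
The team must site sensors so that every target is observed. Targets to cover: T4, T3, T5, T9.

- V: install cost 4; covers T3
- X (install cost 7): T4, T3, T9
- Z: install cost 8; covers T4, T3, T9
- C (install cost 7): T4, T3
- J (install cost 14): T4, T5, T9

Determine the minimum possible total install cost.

The greedy cost-per-new-target heuristic would pick X and J for 21, but a cheaper cover exists.
Choose V and J: together they cover T4, T3, T5, T9 — every target.
Total install cost: 4 + 14 = 18.
No cover costs less than 18.

18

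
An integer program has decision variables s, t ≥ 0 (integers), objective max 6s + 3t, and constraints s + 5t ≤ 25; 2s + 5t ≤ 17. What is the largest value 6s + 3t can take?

(s,t)=(8,0): 1·8+5·0=8≤25, 2·8+5·0=16≤17, objective 48.
(s,t)=(7,0): 1·7+5·0=7≤25, 2·7+5·0=14≤17, objective 42.
The best lattice point is (8,0), giving 48.

48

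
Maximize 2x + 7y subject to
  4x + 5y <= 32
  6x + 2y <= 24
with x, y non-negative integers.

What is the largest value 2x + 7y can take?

42

Relaxing integrality, the LP optimum is 44.80 at (x,y) = (0, 6.4), which is not an integer point.
(x,y)=(0,6): 4·0+5·6=30≤32, 6·0+2·6=12≤24, objective 42.
(x,y)=(1,5): 4·1+5·5=29≤32, 6·1+2·5=16≤24, objective 37.
No feasible integer point exceeds 42.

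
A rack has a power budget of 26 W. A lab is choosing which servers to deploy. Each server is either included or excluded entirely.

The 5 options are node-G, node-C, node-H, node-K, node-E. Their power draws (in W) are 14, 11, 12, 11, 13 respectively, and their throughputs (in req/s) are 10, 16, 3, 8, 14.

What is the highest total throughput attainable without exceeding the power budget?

Take node-C and node-E: power draw 11 + 13 = 24 ≤ 26, throughput 16 + 14 = 30.
No other feasible combination does better.

30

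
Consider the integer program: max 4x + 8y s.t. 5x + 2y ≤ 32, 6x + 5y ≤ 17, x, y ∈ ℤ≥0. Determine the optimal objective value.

The continuous relaxation peaks at (0, 3.4) with value 27.20; rounding to a feasible lattice point costs some objective.
(x,y)=(0,3): 5·0+2·3=6≤32, 6·0+5·3=15≤17, objective 24.
(x,y)=(1,2): 5·1+2·2=9≤32, 6·1+5·2=16≤17, objective 20.
Maximum is 24 at (x,y)=(0,3).

24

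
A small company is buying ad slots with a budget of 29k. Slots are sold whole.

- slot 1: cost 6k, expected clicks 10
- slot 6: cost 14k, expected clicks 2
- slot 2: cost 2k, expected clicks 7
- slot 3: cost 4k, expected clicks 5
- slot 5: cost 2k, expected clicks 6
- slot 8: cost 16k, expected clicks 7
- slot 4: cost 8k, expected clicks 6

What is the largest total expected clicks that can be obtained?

Allowing fractional choices, the relaxed optimum would be about 37.1, but ad slots are indivisible.
slot 1 + slot 2 + slot 3 + slot 5 + slot 4: cost 6 + 2 + 4 + 2 + 8 = 22 ≤ 29, expected clicks 10 + 7 + 5 + 6 + 6 = 34.
slot 1 + slot 2 + slot 5 + slot 8: cost 6 + 2 + 2 + 16 = 26 ≤ 29, expected clicks 10 + 7 + 6 + 7 = 30.
slot 1 + slot 6 + slot 2 + slot 3 + slot 5: cost 6 + 14 + 2 + 4 + 2 = 28 ≤ 29, expected clicks 10 + 2 + 7 + 5 + 6 = 30.
Best is slot 1, slot 2, slot 3, slot 5, and slot 4 with total expected clicks 34.

34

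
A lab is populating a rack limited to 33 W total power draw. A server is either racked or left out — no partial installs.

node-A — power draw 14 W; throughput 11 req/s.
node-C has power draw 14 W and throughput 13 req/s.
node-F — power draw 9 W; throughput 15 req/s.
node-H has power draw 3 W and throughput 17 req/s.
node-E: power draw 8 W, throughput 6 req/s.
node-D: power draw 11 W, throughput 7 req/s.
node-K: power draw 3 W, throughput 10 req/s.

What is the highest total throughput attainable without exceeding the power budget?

55

node-F + node-H + node-D + node-K: power draw 9 + 3 + 11 + 3 = 26 ≤ 33, throughput 15 + 17 + 7 + 10 = 49.
node-C + node-F + node-H + node-K: power draw 14 + 9 + 3 + 3 = 29 ≤ 33, throughput 13 + 15 + 17 + 10 = 55.
node-A + node-F + node-H + node-K: power draw 14 + 9 + 3 + 3 = 29 ≤ 33, throughput 11 + 15 + 17 + 10 = 53.
Best is node-C, node-F, node-H, and node-K with total throughput 55.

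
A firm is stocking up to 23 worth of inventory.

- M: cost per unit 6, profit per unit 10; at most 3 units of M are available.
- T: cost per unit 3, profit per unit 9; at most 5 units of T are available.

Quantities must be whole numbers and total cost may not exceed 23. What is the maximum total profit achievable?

55

Take 1×M and 5×T: cost 21 ≤ 23, profit 1·10 + 5·9 = 55.
T has the best ratio (9/3) and is taken to its limit of 5; remaining capacity is filled optimally with the others.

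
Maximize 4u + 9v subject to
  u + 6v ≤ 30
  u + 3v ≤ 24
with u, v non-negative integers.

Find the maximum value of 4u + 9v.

96

(u,v)=(24,0): 1·24+6·0=24≤30, 1·24+3·0=24≤24, objective 96.
(u,v)=(23,0): 1·23+6·0=23≤30, 1·23+3·0=23≤24, objective 92.
Maximum is 96 at (u,v)=(24,0).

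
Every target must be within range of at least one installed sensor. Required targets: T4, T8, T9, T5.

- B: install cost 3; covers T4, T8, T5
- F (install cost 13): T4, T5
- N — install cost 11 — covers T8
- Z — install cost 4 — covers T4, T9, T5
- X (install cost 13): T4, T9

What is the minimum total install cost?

7

This is a weighted set-cover instance.
Choose B and Z: together they cover T4, T8, T9, T5 — every target.
Total install cost: 3 + 4 = 7.
No cover costs less than 7.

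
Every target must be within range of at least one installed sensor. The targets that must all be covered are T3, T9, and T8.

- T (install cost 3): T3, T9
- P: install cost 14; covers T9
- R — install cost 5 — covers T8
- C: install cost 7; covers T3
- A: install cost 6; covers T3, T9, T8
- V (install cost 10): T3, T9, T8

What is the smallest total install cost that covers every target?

This is a weighted set-cover instance.
A alone covers T3, T9, T8 — every target.
Total install cost: 6.

6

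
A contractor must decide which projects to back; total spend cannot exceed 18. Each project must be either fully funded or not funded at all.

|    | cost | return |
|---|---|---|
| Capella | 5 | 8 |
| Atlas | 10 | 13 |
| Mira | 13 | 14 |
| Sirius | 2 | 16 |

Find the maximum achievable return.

Capella + Atlas + Sirius: cost 5 + 10 + 2 = 17 ≤ 18, return 8 + 13 + 16 = 37.
Atlas + Sirius: cost 10 + 2 = 12 ≤ 18, return 13 + 16 = 29.
Mira + Sirius: cost 13 + 2 = 15 ≤ 18, return 14 + 16 = 30.
Best is Capella, Atlas, and Sirius with total return 37.

37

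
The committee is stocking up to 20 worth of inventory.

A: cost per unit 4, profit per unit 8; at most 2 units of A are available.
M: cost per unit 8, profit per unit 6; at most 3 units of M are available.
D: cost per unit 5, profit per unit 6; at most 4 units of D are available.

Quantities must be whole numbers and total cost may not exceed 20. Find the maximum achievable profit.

28

This is a bounded integer knapsack.
A has the best ratio (8/4); taking only A gives at most 2×8 = 16 (stopped by the supply cap of 2).
Mixing does better — 2×A and 2×D: cost 18 ≤ 20, profit 2·8 + 2·6 = 28.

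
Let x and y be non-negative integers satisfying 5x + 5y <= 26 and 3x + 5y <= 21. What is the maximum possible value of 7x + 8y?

The continuous relaxation peaks at (2.5, 2.7) with value 39.10; rounding to a feasible lattice point costs some objective.
(x,y)=(2,3) is feasible, giving 38.
(x,y)=(3,2) is feasible, giving 37.
(x,y)=(1,3) is feasible, giving 31.
(x,y)=(2,2) is feasible, giving 30.
Maximum is 38 at (x,y)=(2,3).

38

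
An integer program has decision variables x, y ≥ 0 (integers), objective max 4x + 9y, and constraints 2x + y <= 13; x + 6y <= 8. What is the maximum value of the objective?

(x,y)=(6,0) is feasible, giving 24.
(x,y)=(5,0) is feasible, giving 20.
The best lattice point is (6,0), giving 24.

24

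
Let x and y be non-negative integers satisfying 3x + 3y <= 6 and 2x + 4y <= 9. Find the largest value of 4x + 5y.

10

(x,y)=(0,2): 3·0+3·2=6≤6, 2·0+4·2=8≤9, objective 10.
(x,y)=(1,1): 3·1+3·1=6≤6, 2·1+4·1=6≤9, objective 9.
No feasible integer point exceeds 10.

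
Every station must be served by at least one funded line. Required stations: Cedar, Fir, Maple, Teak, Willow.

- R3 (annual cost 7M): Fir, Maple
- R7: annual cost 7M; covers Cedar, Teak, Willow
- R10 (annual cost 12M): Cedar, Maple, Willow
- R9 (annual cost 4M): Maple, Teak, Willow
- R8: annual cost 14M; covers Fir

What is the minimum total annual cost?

14

This is an integer covering problem.
Choose R3 and R7: together they cover Cedar, Fir, Maple, Teak, Willow — every station.
Total annual cost: 7 + 7 = 14.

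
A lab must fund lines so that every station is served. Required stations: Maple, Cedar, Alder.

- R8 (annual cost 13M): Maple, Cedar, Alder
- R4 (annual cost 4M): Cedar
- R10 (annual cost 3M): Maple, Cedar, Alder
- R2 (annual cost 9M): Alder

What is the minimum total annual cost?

3

This is an integer covering problem.
R10 alone covers Maple, Cedar, Alder — every station.
Total annual cost: 3.
No cover costs less than 3.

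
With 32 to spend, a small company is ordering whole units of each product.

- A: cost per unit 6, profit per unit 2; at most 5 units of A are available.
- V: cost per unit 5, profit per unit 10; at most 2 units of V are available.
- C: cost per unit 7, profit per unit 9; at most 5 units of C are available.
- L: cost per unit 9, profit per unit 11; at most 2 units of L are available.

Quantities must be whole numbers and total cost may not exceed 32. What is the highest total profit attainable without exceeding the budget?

47

2×V and 3×C: cost 31 ≤ 32, profit 2·10 + 3·9 = 47.
2×V and 2×L: cost 28 ≤ 32, profit 2·10 + 2·11 = 42.
Best is 47.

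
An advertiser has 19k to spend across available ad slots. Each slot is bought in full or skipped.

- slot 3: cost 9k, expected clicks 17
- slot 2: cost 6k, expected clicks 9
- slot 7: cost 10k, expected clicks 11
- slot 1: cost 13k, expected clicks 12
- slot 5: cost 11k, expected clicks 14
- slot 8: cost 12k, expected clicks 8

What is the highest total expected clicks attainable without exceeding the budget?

28

Treat it as a binary knapsack problem.
Take slot 3 and slot 7: cost 9 + 10 = 19 ≤ 19, expected clicks 17 + 11 = 28.
No other feasible combination does better.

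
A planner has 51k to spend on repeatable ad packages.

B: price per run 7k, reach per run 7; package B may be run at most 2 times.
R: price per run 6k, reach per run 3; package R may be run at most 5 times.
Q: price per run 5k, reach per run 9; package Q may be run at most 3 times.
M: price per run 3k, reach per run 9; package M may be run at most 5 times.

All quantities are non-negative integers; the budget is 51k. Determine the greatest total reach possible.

89

2×B, 1×R, 3×Q, and 5×M: price 50 ≤ 51, reach 2·7 + 1·3 + 3·9 + 5·9 = 89.
2×B, 3×Q, and 5×M: price 44 ≤ 51, reach 2·7 + 3·9 + 5·9 = 86.
Best is 89.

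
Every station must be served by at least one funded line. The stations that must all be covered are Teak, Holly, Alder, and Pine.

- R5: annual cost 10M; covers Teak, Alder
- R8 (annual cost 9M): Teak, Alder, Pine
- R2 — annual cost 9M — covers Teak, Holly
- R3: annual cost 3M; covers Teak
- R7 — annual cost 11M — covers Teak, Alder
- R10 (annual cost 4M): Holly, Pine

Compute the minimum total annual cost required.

The greedy cost-per-new-station heuristic would pick R10, R3, and R8 for 16, but a cheaper cover exists.
Choose R8 and R10: together they cover Teak, Holly, Alder, Pine — every station.
Total annual cost: 9 + 4 = 13.
No cover costs less than 13.

13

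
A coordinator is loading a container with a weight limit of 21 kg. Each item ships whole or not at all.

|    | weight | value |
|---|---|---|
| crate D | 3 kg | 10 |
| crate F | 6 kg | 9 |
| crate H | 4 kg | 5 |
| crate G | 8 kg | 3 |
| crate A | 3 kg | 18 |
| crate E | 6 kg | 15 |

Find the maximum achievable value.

52

Take crate D, crate F, crate A, and crate E: weight 3 + 6 + 3 + 6 = 18 ≤ 21, value 10 + 9 + 18 + 15 = 52.
No other feasible combination does better.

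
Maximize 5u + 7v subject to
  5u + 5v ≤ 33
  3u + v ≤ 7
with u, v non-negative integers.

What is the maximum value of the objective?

(u,v)=(0,6): 5·0+5·6=30≤33, 3·0+1·6=6≤7, objective 42.
(u,v)=(0,5): 5·0+5·5=25≤33, 3·0+1·5=5≤7, objective 35.
No feasible integer point exceeds 42.

42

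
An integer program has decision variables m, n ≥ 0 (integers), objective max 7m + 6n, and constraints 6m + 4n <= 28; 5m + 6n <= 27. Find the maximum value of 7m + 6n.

34

(m,n)=(4,1): 6·4+4·1=28≤28, 5·4+6·1=26≤27, objective 34.
(m,n)=(3,2): 6·3+4·2=26≤28, 5·3+6·2=27≤27, objective 33.
(m,n)=(4,0): 6·4+4·0=24≤28, 5·4+6·0=20≤27, objective 28.
(m,n)=(3,1): 6·3+4·1=22≤28, 5·3+6·1=21≤27, objective 27.
No feasible integer point exceeds 34.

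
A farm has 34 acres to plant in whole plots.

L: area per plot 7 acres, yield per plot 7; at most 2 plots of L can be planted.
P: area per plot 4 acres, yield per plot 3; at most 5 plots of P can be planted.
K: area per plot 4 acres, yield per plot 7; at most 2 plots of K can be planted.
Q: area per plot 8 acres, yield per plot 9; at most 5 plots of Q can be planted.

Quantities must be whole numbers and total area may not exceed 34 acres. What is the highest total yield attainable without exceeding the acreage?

K has the best ratio (7/4); taking only K gives at most 2×7 = 14 (stopped by the supply cap of 2).
Mixing does better — 2×K and 3×Q: area 32 ≤ 34, yield 2·7 + 3·9 = 41.

41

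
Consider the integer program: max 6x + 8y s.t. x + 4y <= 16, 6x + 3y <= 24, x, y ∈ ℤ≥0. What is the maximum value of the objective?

(x,y)=(2,3): 1·2+4·3=14≤16, 6·2+3·3=21≤24, objective 36.
(x,y)=(3,2): 1·3+4·2=11≤16, 6·3+3·2=24≤24, objective 34.
No feasible integer point exceeds 36.

36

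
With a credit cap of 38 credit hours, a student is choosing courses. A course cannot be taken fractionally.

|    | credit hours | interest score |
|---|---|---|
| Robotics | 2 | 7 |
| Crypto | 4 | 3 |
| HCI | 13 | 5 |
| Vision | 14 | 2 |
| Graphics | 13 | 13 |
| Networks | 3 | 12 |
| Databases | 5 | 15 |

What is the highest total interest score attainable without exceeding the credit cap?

Robotics + HCI + Graphics + Networks + Databases: credit hours 2 + 13 + 13 + 3 + 5 = 36 ≤ 38, interest score 7 + 5 + 13 + 12 + 15 = 52.
Robotics + Crypto + Graphics + Networks + Databases: credit hours 2 + 4 + 13 + 3 + 5 = 27 ≤ 38, interest score 7 + 3 + 13 + 12 + 15 = 50.
Robotics + Vision + Graphics + Networks + Databases: credit hours 2 + 14 + 13 + 3 + 5 = 37 ≤ 38, interest score 7 + 2 + 13 + 12 + 15 = 49.
Best is Robotics, HCI, Graphics, Networks, and Databases with total interest score 52.

52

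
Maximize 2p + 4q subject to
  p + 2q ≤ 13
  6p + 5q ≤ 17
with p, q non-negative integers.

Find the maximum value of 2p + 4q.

12

Relaxing integrality, the LP optimum is 13.60 at (p,q) = (0, 3.4), which is not an integer point.
(p,q)=(0,3): 1·0+2·3=6≤13, 6·0+5·3=15≤17, objective 12.
(p,q)=(1,2): 1·1+2·2=5≤13, 6·1+5·2=16≤17, objective 10.
(p,q)=(0,2): 1·0+2·2=4≤13, 6·0+5·2=10≤17, objective 8.
The best lattice point is (0,3), giving 12.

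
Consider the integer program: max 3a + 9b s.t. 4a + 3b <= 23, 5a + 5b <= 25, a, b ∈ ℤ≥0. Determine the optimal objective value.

45

(a,b)=(0,5): 4·0+3·5=15≤23, 5·0+5·5=25≤25, objective 45.
(a,b)=(1,4): 4·1+3·4=16≤23, 5·1+5·4=25≤25, objective 39.
No feasible integer point exceeds 45.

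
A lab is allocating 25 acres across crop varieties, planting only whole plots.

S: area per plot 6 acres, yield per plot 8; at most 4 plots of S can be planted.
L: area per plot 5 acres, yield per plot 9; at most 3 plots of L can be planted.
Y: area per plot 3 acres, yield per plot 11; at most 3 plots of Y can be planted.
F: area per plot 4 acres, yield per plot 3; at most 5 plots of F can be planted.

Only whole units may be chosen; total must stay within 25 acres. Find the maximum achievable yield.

Y has the best ratio (11/3); taking only Y gives at most 3×11 = 33 (stopped by the supply cap of 3).
Mixing does better — 3×L and 3×Y: area 24 ≤ 25, yield 3·9 + 3·11 = 60.

60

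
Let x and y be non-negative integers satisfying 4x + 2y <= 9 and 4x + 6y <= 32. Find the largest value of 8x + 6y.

The continuous relaxation peaks at (0, 4.5) with value 27.00; rounding to a feasible lattice point costs some objective.
(x,y)=(0,4): 4·0+2·4=8≤9, 4·0+6·4=24≤32, objective 24.
(x,y)=(0,3): 4·0+2·3=6≤9, 4·0+6·3=18≤32, objective 18.
The best lattice point is (0,4), giving 24.

24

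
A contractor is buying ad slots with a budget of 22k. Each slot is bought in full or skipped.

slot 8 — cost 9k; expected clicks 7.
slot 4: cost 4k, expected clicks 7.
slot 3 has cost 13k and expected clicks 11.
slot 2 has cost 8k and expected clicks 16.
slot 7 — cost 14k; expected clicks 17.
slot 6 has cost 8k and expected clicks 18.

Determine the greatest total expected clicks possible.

41

Allowing fractional choices, the relaxed optimum would be about 43.4, but ad slots are indivisible.
slot 2 + slot 6: cost 8 + 8 = 16 ≤ 22, expected clicks 16 + 18 = 34.
slot 4 + slot 2 + slot 6: cost 4 + 8 + 8 = 20 ≤ 22, expected clicks 7 + 16 + 18 = 41.
slot 7 + slot 6: cost 14 + 8 = 22 ≤ 22, expected clicks 17 + 18 = 35.
Best is slot 4, slot 2, and slot 6 with total expected clicks 41.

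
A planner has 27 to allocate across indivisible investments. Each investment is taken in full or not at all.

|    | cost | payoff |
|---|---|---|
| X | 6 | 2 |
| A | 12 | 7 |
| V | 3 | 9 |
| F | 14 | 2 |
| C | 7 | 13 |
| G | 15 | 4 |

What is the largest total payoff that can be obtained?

29

This is a 0-1 knapsack instance.
Take A, V, and C: cost 12 + 3 + 7 = 22 ≤ 27, payoff 7 + 9 + 13 = 29.
No other feasible combination does better.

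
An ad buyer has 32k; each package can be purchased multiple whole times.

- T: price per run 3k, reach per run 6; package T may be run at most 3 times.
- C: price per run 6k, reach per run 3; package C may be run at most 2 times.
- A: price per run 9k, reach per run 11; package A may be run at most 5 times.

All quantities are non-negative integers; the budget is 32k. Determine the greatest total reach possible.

40

T has the best ratio (6/3); taking only T gives at most 3×6 = 18 (stopped by the supply cap of 3).
Mixing does better — 3×T and 2×A: price 27 ≤ 32, reach 3·6 + 2·11 = 40.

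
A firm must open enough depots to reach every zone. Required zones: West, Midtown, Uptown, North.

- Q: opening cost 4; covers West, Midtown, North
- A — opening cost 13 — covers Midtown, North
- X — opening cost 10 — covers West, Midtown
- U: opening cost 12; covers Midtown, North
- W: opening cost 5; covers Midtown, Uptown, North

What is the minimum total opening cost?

Choose Q and W: together they cover West, Midtown, Uptown, North — every zone.
Total opening cost: 4 + 5 = 9.
No cover costs less than 9.

9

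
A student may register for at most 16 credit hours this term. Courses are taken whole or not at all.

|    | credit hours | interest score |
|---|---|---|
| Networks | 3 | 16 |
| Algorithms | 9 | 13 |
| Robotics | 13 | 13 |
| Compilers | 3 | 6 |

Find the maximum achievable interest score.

35

Networks + Algorithms + Compilers: credit hours 3 + 9 + 3 = 15 ≤ 16, interest score 16 + 13 + 6 = 35.
Networks + Algorithms: credit hours 3 + 9 = 12 ≤ 16, interest score 16 + 13 = 29.
Best is Networks, Algorithms, and Compilers with total interest score 35.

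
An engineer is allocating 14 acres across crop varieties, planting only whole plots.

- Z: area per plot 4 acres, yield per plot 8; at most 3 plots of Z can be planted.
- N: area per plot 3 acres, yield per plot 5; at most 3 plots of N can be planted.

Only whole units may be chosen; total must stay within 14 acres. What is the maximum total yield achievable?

Z has the best ratio (8/4); taking only Z gives at most 3×8 = 24 (stopped by the area limit).
Mixing does better — 2×Z and 2×N: area 14 ≤ 14, yield 2·8 + 2·5 = 26.

26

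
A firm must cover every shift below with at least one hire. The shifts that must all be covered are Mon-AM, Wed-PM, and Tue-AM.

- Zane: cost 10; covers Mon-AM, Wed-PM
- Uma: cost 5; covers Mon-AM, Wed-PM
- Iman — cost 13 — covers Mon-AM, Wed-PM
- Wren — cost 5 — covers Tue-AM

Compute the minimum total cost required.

Choose Uma and Wren: together they cover Mon-AM, Wed-PM, Tue-AM — every shift.
Total cost: 5 + 5 = 10.
No cover costs less than 10.

10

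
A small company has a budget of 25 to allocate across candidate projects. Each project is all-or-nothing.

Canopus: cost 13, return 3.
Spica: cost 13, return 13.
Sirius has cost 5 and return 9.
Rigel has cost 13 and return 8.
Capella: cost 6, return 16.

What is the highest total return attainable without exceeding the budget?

38

Sirius + Rigel + Capella: cost 5 + 13 + 6 = 24 ≤ 25, return 9 + 8 + 16 = 33.
Spica + Sirius + Capella: cost 13 + 5 + 6 = 24 ≤ 25, return 13 + 9 + 16 = 38.
Best is Spica, Sirius, and Capella with total return 38.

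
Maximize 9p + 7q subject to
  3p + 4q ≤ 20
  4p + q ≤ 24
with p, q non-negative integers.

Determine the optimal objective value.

(p,q)=(6,0) is feasible, giving 54.
(p,q)=(5,1) is feasible, giving 52.
(p,q)=(5,0) is feasible, giving 45.
Maximum is 54 at (p,q)=(6,0).

54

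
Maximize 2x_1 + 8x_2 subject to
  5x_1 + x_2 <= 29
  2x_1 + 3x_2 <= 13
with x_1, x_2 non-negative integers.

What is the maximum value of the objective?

32

The continuous relaxation peaks at (0, 4.33) with value 34.67; rounding to a feasible lattice point costs some objective.
(x_1,x_2)=(0,4): 5·0+1·4=4≤29, 2·0+3·4=12≤13, objective 32.
(x_1,x_2)=(1,3): 5·1+1·3=8≤29, 2·1+3·3=11≤13, objective 26.
(x_1,x_2)=(0,3): 5·0+1·3=3≤29, 2·0+3·3=9≤13, objective 24.
Maximum is 32 at (x_1,x_2)=(0,4).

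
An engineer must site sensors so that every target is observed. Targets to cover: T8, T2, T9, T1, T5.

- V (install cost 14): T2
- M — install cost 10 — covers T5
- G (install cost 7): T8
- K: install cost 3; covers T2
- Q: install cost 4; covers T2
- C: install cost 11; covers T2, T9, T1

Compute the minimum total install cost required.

28

This is a weighted set-cover instance.
The greedy cost-per-new-target heuristic would pick K, C, G, and M for 31, but a cheaper cover exists.
Choose M, G, and C: together they cover T8, T2, T9, T1, T5 — every target.
Total install cost: 10 + 7 + 11 = 28.
No cover costs less than 28.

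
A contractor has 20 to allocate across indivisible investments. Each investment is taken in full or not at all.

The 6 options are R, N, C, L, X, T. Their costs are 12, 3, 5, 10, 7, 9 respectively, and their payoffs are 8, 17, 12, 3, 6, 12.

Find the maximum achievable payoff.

R + N + C: cost 12 + 3 + 5 = 20 ≤ 20, payoff 8 + 17 + 12 = 37.
N + C + T: cost 3 + 5 + 9 = 17 ≤ 20, payoff 17 + 12 + 12 = 41.
N + C + X: cost 3 + 5 + 7 = 15 ≤ 20, payoff 17 + 12 + 6 = 35.
Best is N, C, and T with total payoff 41.

41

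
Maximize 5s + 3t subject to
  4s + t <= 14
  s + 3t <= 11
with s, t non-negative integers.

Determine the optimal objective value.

21

Relaxing integrality, the LP optimum is 22.27 at (s,t) = (2.82, 2.73), which is not an integer point.
(s,t)=(3,2) is feasible, giving 21.
(s,t)=(2,3) is feasible, giving 19.
(s,t)=(3,1) is feasible, giving 18.
(s,t)=(2,2) is feasible, giving 16.
No feasible integer point exceeds 21.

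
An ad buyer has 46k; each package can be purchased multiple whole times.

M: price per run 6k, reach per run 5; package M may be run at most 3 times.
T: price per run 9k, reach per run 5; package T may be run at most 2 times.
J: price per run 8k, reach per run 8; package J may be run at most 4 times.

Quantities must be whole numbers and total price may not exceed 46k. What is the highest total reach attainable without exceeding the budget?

42

Take 2×M and 4×J: price 44 ≤ 46, reach 2·5 + 4·8 = 42.
J has the best ratio (8/8) and is taken to its limit of 4; remaining capacity is filled optimally with the others.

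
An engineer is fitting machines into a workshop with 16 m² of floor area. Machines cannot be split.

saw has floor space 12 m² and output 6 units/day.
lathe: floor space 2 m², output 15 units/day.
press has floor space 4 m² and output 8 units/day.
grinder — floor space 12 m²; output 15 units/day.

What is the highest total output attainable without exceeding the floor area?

Allowing fractional choices, the relaxed optimum would be about 35.5, but machines are indivisible.
lathe + grinder: floor space 2 + 12 = 14 ≤ 16, output 15 + 15 = 30.
press + grinder: floor space 4 + 12 = 16 ≤ 16, output 8 + 15 = 23.
lathe + press: floor space 2 + 4 = 6 ≤ 16, output 15 + 8 = 23.
Best is lathe and grinder with total output 30.

30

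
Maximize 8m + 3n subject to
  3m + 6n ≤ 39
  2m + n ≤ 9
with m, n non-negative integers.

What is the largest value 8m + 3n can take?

(m,n)=(4,1) is feasible, giving 35.
(m,n)=(4,0) is feasible, giving 32.
(m,n)=(3,2) is feasible, giving 30.
Maximum is 35 at (m,n)=(4,1).

35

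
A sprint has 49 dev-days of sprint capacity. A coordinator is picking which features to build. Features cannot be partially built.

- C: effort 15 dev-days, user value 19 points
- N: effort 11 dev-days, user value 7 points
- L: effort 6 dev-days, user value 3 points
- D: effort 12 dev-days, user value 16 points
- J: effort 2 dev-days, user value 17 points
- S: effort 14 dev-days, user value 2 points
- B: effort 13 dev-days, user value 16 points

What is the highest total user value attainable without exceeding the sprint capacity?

71

Treat it as a binary knapsack problem.
Allowing fractional choices, the relaxed optimum would be about 72.5, but features are indivisible.
C + L + D + J + B: effort 15 + 6 + 12 + 2 + 13 = 48 ≤ 49, user value 19 + 3 + 16 + 17 + 16 = 71.
C + D + J + B: effort 15 + 12 + 2 + 13 = 42 ≤ 49, user value 19 + 16 + 17 + 16 = 68.
C + N + L + D + J: effort 15 + 11 + 6 + 12 + 2 = 46 ≤ 49, user value 19 + 7 + 3 + 16 + 17 = 62.
Best is C, L, D, J, and B with total user value 71.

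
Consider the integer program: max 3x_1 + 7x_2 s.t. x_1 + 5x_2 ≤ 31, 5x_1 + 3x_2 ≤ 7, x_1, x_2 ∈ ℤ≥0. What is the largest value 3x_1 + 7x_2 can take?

Relaxing integrality, the LP optimum is 16.33 at (x_1,x_2) = (0, 2.33), which is not an integer point.
(x_1,x_2)=(0,2): 1·0+5·2=10≤31, 5·0+3·2=6≤7, objective 14.
(x_1,x_2)=(0,1): 1·0+5·1=5≤31, 5·0+3·1=3≤7, objective 7.
The best lattice point is (0,2), giving 14.

14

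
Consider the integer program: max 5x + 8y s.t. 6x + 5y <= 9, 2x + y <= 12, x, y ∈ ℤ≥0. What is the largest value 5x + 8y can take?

8

Relaxing integrality, the LP optimum is 14.40 at (x,y) = (0, 1.8), which is not an integer point.
(x,y)=(0,1): 6·0+5·1=5≤9, 2·0+1·1=1≤12, objective 8.
(x,y)=(1,0): 6·1+5·0=6≤9, 2·1+1·0=2≤12, objective 5.
(x,y)=(0,0): 6·0+5·0=0≤9, 2·0+1·0=0≤12, objective 0.
No feasible integer point exceeds 8.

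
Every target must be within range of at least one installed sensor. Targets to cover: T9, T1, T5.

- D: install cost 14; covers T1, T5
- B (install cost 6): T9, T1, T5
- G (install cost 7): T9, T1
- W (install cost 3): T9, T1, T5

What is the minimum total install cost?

This is a weighted set-cover instance.
W alone covers T9, T1, T5 — every target.
Total install cost: 3.

3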